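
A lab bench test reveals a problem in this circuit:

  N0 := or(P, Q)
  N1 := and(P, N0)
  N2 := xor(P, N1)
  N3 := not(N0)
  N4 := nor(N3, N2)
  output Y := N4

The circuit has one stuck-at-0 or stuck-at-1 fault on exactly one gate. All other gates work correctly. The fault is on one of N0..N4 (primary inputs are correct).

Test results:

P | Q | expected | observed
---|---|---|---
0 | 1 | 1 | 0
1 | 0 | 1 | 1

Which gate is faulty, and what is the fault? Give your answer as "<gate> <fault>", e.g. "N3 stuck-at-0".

Fault-free values for test 1 (P=0, Q=1): N0=1, N1=0, N2=0, N3=0, N4=1, giving Y=1. Observed 0.
Test 1: faults giving observed 0 are {N0 stuck-at-0, N1 stuck-at-1, N2 stuck-at-1, N3 stuck-at-1, N4 stuck-at-0}.
Test 2 (P=1, Q=0): fault-free N0=1, N1=1, N2=0, N3=0, N4=1 → 1; observed 1. Eliminates N0 stuck-at-0, N2 stuck-at-1, N3 stuck-at-1, N4 stuck-at-0.
Only N1 stuck-at-1 is consistent with every test.

N1 stuck-at-1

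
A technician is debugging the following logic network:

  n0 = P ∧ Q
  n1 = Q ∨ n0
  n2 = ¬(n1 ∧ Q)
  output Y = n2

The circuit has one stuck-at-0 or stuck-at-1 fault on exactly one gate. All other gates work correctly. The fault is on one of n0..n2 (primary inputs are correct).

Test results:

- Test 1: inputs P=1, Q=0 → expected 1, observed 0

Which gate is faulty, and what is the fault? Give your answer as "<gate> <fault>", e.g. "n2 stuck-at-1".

n2 stuck-at-0

Fault-free values for test 1 (P=1, Q=0): n0=0, n1=0, n2=1, giving Y=1. Observed 0.
Test 1: faults giving observed 0 are {n2 stuck-at-0}.
Only n2 stuck-at-0 is consistent with every test.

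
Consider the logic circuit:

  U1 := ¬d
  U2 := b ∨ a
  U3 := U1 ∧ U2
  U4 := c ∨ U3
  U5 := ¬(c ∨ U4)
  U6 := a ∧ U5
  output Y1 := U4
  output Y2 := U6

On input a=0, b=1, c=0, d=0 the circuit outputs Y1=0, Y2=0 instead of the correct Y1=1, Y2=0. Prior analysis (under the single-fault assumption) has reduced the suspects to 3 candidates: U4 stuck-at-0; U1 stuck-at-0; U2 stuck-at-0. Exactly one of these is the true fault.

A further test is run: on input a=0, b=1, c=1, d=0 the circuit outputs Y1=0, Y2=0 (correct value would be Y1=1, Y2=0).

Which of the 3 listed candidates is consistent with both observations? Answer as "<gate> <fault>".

U4 stuck-at-0

Evaluate each candidate on input a=0, b=1, c=1, d=0:
  U4 stuck-at-0: U1=1, U2=1, U3=1, U4=0 [stuck-at-0], U5=0, U6=0 → Y1=0, Y2=0 — matches
  U1 stuck-at-0: U1=0 [stuck-at-0], U2=1, U3=0, U4=1, U5=0, U6=0 → Y1=1, Y2=0 — eliminated
  U2 stuck-at-0: U1=1, U2=0 [stuck-at-0], U3=0, U4=1, U5=0, U6=0 → Y1=1, Y2=0 — eliminated
Only U4 stuck-at-0 reproduces the observed Y1=0, Y2=0.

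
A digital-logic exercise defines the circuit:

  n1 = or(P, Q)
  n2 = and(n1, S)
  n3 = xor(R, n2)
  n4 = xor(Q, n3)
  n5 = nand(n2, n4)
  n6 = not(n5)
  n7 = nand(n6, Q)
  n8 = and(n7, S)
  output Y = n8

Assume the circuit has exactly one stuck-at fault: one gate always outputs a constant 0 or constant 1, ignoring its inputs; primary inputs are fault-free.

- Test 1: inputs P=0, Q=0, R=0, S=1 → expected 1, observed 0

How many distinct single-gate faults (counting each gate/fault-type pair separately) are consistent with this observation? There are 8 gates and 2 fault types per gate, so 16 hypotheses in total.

2

Fault-free: n1=0, n2=0, n3=0, n4=0, n5=1, n6=0, n7=1, n8=1 → 1. Observed 0.
  n1: none of the 2 fault types match ✗
  n2: none of the 2 fault types match ✗
  n3: none of the 2 fault types match ✗
  n4: none of the 2 fault types match ✗
  n5: none of the 2 fault types match ✗
  n6: none of the 2 fault types match ✗
  n7: stuck-at-0 ✓; others ✗
  n8: stuck-at-0 ✓; others ✗
Consistent faults: {n7 stuck-at-0, n8 stuck-at-0} — 2 in all.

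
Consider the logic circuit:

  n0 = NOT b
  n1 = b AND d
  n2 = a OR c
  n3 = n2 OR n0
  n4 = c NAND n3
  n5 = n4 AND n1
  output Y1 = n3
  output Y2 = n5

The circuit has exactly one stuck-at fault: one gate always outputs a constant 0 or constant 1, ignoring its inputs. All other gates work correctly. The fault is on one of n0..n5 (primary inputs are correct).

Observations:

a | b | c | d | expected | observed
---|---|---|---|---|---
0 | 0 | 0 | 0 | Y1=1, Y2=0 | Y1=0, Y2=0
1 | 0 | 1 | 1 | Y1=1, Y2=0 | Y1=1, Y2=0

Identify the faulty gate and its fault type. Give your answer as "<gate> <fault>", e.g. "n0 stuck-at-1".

n0 stuck-at-0

Fault-free values for test 1 (a=0, b=0, c=0, d=0): n0=1, n1=0, n2=0, n3=1, n4=1, n5=0, giving Y1=1, Y2=0. Observed Y1=0, Y2=0.
Test 1: faults giving observed Y1=0, Y2=0 are {n0 stuck-at-0, n3 stuck-at-0}.
Test 2 (a=1, b=0, c=1, d=1): fault-free n0=1, n1=0, n2=1, n3=1, n4=0, n5=0 → Y1=1, Y2=0; observed Y1=1, Y2=0. Eliminates n3 stuck-at-0.
Only n0 stuck-at-0 is consistent with every test.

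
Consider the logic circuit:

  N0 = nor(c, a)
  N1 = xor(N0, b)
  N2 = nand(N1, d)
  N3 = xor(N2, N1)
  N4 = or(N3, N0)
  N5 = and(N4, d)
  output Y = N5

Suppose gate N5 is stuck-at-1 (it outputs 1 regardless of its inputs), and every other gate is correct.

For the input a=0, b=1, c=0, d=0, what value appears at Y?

Propagate with N5 forced: N0=1, N1=0, N2=1, N3=1, N4=1, N5=1 [stuck-at-1].
So Y = 1. (Without the fault it would be 0.)

1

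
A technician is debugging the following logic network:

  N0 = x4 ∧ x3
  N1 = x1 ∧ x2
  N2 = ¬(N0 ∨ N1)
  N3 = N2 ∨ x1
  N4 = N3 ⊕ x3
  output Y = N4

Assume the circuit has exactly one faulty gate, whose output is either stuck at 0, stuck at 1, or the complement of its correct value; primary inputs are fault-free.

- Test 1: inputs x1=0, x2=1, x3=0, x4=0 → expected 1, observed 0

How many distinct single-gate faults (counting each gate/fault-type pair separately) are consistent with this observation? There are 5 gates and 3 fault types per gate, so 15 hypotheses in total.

10

Fault-free: N0=0, N1=0, N2=1, N3=1, N4=1 → 1. Observed 0.
  N0: stuck-at-1, inverted output ✓; others ✗
  N1: stuck-at-1, inverted output ✓; others ✗
  N2: stuck-at-0, inverted output ✓; others ✗
  N3: stuck-at-0, inverted output ✓; others ✗
  N4: stuck-at-0, inverted output ✓; others ✗
Consistent faults: {N0 stuck-at-1, N0 inverted output, N1 stuck-at-1, N1 inverted output, N2 stuck-at-0, N2 inverted output, N3 stuck-at-0, N3 inverted output, N4 stuck-at-0, N4 inverted output} — 10 in all.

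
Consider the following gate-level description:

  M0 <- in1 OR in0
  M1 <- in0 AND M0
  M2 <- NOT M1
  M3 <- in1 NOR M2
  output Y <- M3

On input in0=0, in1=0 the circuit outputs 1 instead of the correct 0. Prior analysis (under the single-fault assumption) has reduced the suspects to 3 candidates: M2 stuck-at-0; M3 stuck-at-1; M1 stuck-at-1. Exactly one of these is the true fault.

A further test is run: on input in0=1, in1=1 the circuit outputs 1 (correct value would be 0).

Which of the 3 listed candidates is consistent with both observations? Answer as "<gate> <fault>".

M3 stuck-at-1

Evaluate each candidate on input in0=1, in1=1:
  M2 stuck-at-0: M0=1, M1=1, M2=0 [stuck-at-0], M3=0 → 0 — eliminated
  M3 stuck-at-1: M0=1, M1=1, M2=0, M3=1 [stuck-at-1] → 1 — matches
  M1 stuck-at-1: M0=1, M1=1 [stuck-at-1], M2=0, M3=0 → 0 — eliminated
Only M3 stuck-at-1 reproduces the observed 1.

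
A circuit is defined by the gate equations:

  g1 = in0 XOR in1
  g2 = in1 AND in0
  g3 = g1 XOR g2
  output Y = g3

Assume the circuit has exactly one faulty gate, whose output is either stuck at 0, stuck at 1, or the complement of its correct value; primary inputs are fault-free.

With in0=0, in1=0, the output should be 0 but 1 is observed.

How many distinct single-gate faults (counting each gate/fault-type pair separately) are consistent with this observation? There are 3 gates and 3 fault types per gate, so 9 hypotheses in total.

6

Fault-free: g1=0, g2=0, g3=0 → 0. Observed 1.
  g1 stuck-at-0: output 0 ✗
  g1 stuck-at-1: output 1 ✓
  g1 inverted output: output 1 ✓
  g2 stuck-at-0: output 0 ✗
  g2 stuck-at-1: output 1 ✓
  g2 inverted output: output 1 ✓
  g3 stuck-at-0: output 0 ✗
  g3 stuck-at-1: output 1 ✓
  g3 inverted output: output 1 ✓
Consistent faults: {g1 stuck-at-1, g1 inverted output, g2 stuck-at-1, g2 inverted output, g3 stuck-at-1, g3 inverted output} — 6 in all.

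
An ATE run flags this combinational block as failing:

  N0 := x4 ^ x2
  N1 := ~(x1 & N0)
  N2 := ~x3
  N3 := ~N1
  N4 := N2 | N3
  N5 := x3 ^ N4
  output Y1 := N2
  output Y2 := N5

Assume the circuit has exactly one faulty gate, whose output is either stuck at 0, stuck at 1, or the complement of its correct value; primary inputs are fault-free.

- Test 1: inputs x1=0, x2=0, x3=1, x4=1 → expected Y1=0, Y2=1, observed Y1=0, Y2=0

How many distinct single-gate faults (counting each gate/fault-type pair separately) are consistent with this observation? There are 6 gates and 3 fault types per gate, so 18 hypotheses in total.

8

Fault-free: N0=1, N1=1, N2=0, N3=0, N4=0, N5=1 → Y1=0, Y2=1. Observed Y1=0, Y2=0.
  N0: none of the 3 fault types match ✗
  N1: stuck-at-0, inverted output ✓; others ✗
  N2: none of the 3 fault types match ✗
  N3: stuck-at-1, inverted output ✓; others ✗
  N4: stuck-at-1, inverted output ✓; others ✗
  N5: stuck-at-0, inverted output ✓; others ✗
Consistent faults: {N1 stuck-at-0, N1 inverted output, N3 stuck-at-1, N3 inverted output, N4 stuck-at-1, N4 inverted output, N5 stuck-at-0, N5 inverted output} — 8 in all.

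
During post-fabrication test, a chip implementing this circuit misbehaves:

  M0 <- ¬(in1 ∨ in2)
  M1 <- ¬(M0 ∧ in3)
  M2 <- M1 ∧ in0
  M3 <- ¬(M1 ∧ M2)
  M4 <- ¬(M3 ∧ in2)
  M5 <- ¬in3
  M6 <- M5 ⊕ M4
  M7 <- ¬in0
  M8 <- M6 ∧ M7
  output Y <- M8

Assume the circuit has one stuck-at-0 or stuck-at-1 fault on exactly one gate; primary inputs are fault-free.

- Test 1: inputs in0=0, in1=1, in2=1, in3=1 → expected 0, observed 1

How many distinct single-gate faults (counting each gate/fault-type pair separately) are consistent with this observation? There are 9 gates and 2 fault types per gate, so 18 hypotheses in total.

Fault-free: M0=0, M1=1, M2=0, M3=1, M4=0, M5=0, M6=0, M7=1, M8=0 → 0. Observed 1.
  M0: none of the 2 fault types match ✗
  M1: none of the 2 fault types match ✗
  M2: stuck-at-1 ✓; others ✗
  M3: stuck-at-0 ✓; others ✗
  M4: stuck-at-1 ✓; others ✗
  M5: stuck-at-1 ✓; others ✗
  M6: stuck-at-1 ✓; others ✗
  M7: none of the 2 fault types match ✗
  M8: stuck-at-1 ✓; others ✗
Consistent faults: {M2 stuck-at-1, M3 stuck-at-0, M4 stuck-at-1, M5 stuck-at-1, M6 stuck-at-1, M8 stuck-at-1} — 6 in all.

6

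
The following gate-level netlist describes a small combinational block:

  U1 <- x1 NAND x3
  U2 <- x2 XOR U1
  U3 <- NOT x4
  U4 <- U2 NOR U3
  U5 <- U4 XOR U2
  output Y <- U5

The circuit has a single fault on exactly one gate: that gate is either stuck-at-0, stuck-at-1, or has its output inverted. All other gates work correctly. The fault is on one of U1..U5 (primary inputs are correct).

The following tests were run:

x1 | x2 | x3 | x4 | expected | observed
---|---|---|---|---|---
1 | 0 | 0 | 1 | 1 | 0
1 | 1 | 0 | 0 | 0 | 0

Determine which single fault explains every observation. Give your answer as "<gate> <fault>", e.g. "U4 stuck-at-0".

Fault-free values for test 1 (x1=1, x2=0, x3=0, x4=1): U1=1, U2=1, U3=0, U4=0, U5=1, giving Y=1. Observed 0.
Test 1: faults giving observed 0 are {U4 stuck-at-1, U4 inverted output, U5 stuck-at-0, U5 inverted output}.
Test 2 (x1=1, x2=1, x3=0, x4=0): fault-free U1=1, U2=0, U3=1, U4=0, U5=0 → 0; observed 0. Eliminates U4 stuck-at-1, U4 inverted output, U5 inverted output.
Only U5 stuck-at-0 is consistent with every test.

U5 stuck-at-0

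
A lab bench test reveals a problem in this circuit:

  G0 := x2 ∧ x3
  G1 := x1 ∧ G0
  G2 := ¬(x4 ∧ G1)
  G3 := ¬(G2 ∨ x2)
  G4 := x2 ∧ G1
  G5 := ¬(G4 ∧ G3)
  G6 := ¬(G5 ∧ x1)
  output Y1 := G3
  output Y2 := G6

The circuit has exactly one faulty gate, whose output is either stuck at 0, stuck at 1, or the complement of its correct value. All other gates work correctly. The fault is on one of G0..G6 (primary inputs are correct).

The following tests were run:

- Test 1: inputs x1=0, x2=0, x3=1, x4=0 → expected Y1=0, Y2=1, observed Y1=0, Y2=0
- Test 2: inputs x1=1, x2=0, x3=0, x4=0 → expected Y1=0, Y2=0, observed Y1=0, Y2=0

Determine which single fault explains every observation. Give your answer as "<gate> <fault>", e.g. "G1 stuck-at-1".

Fault-free values for test 1 (x1=0, x2=0, x3=1, x4=0): G0=0, G1=0, G2=1, G3=0, G4=0, G5=1, G6=1, giving Y1=0, Y2=1. Observed Y1=0, Y2=0.
Test 1: faults giving observed Y1=0, Y2=0 are {G6 stuck-at-0, G6 inverted output}.
Test 2 (x1=1, x2=0, x3=0, x4=0): fault-free G0=0, G1=0, G2=1, G3=0, G4=0, G5=1, G6=0 → Y1=0, Y2=0; observed Y1=0, Y2=0. Eliminates G6 inverted output.
Only G6 stuck-at-0 is consistent with every test.

G6 stuck-at-0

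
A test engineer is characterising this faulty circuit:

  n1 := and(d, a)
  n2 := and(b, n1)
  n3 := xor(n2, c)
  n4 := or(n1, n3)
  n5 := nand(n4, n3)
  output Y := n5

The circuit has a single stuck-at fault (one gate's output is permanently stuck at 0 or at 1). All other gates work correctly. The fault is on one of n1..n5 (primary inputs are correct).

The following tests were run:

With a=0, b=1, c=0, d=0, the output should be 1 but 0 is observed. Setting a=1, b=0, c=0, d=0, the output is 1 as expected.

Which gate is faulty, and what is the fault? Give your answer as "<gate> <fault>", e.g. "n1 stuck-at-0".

Fault-free values for test 1 (a=0, b=1, c=0, d=0): n1=0, n2=0, n3=0, n4=0, n5=1, giving Y=1. Observed 0.
Test 1: faults giving observed 0 are {n1 stuck-at-1, n2 stuck-at-1, n3 stuck-at-1, n5 stuck-at-0}.
Test 2 (a=1, b=0, c=0, d=0): fault-free n1=0, n2=0, n3=0, n4=0, n5=1 → 1; observed 1. Eliminates n2 stuck-at-1, n3 stuck-at-1, n5 stuck-at-0.
Only n1 stuck-at-1 is consistent with every test.

n1 stuck-at-1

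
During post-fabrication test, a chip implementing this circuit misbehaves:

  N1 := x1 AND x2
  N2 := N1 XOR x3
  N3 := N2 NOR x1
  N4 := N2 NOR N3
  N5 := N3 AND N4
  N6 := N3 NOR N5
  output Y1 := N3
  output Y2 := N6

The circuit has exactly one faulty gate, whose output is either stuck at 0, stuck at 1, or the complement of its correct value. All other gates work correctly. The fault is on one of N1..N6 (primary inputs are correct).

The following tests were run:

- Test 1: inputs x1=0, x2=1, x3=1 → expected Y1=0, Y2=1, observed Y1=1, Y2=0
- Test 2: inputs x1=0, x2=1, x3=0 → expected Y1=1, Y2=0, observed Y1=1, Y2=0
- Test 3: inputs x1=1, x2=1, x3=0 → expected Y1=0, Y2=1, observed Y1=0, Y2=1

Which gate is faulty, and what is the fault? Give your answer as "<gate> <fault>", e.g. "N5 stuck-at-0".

Fault-free values for test 1 (x1=0, x2=1, x3=1): N1=0, N2=1, N3=0, N4=0, N5=0, N6=1, giving Y1=0, Y2=1. Observed Y1=1, Y2=0.
Test 1: faults giving observed Y1=1, Y2=0 are {N1 stuck-at-1, N1 inverted output, N2 stuck-at-0, N2 inverted output, N3 stuck-at-1, N3 inverted output}.
Test 2 (x1=0, x2=1, x3=0): fault-free N1=0, N2=0, N3=1, N4=0, N5=0, N6=0 → Y1=1, Y2=0; observed Y1=1, Y2=0. Eliminates N1 stuck-at-1, N1 inverted output, N2 inverted output, N3 inverted output.
Test 3 (x1=1, x2=1, x3=0): fault-free N1=1, N2=1, N3=0, N4=0, N5=0, N6=1 → Y1=0, Y2=1; observed Y1=0, Y2=1. Eliminates N3 stuck-at-1.
Only N2 stuck-at-0 is consistent with every test.

N2 stuck-at-0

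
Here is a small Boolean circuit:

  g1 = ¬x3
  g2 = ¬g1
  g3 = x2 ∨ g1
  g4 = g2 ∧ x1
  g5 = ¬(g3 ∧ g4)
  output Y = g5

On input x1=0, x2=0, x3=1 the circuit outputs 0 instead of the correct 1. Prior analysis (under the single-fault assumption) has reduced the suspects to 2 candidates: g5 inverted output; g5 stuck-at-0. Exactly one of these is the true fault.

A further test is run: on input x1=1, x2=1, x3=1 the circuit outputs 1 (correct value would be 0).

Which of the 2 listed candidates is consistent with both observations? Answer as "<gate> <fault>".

Evaluate each candidate on input x1=1, x2=1, x3=1:
  g5 inverted output: g1=0, g2=1, g3=1, g4=1, g5=1 [inverted output] → 1 — matches
  g5 stuck-at-0: g1=0, g2=1, g3=1, g4=1, g5=0 [stuck-at-0] → 0 — eliminated
Only g5 inverted output reproduces the observed 1.

g5 inverted output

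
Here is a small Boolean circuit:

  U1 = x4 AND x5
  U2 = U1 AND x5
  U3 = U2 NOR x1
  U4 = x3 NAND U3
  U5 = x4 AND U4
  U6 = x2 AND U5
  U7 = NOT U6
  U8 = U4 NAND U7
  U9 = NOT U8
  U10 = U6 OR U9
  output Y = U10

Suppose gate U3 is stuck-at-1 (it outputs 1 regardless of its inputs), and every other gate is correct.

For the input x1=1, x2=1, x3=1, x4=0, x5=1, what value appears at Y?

Propagate with U3 forced: U1=0, U2=0, U3=1 [stuck-at-1], U4=0, U5=0, U6=0, U7=1, U8=1, U9=0, U10=0.
So Y = 0. (Without the fault it would be 1.)

0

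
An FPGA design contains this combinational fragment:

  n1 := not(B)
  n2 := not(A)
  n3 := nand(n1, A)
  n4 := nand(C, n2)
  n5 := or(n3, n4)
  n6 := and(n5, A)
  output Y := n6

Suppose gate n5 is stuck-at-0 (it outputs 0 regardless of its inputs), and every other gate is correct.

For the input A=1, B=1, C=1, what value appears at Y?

Propagate with n5 forced: n1=0, n2=0, n3=1, n4=1, n5=0 [stuck-at-0], n6=0.
So Y = 0. (Without the fault it would be 1.)

0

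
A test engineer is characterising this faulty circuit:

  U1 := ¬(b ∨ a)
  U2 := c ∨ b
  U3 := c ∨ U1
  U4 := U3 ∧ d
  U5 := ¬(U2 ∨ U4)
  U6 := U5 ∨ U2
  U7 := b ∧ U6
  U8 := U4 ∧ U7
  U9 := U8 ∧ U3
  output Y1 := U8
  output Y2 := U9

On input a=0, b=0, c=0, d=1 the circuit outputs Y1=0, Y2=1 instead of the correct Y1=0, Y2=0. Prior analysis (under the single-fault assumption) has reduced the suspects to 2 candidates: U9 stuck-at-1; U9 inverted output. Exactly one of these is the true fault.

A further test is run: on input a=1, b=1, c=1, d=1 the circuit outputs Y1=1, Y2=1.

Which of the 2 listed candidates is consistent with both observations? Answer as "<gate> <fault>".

Evaluate each candidate on input a=1, b=1, c=1, d=1:
  U9 stuck-at-1: U1=0, U2=1, U3=1, U4=1, U5=0, U6=1, U7=1, U8=1, U9=1 [stuck-at-1] → Y1=1, Y2=1 — matches
  U9 inverted output: U1=0, U2=1, U3=1, U4=1, U5=0, U6=1, U7=1, U8=1, U9=0 [inverted output] → Y1=1, Y2=0 — eliminated
Only U9 stuck-at-1 reproduces the observed Y1=1, Y2=1.

U9 stuck-at-1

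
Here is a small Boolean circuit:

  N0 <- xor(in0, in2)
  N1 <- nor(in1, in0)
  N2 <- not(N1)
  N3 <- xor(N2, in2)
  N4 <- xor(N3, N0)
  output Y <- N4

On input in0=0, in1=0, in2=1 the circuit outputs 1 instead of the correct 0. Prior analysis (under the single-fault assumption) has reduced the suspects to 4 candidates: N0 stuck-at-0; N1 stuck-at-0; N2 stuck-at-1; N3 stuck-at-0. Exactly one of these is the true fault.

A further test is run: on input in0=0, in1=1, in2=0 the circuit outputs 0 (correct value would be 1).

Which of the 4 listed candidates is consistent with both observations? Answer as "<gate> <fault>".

N3 stuck-at-0

Evaluate each candidate on input in0=0, in1=1, in2=0:
  N0 stuck-at-0: N0=0 [stuck-at-0], N1=0, N2=1, N3=1, N4=1 → 1 — eliminated
  N1 stuck-at-0: N0=0, N1=0 [stuck-at-0], N2=1, N3=1, N4=1 → 1 — eliminated
  N2 stuck-at-1: N0=0, N1=0, N2=1 [stuck-at-1], N3=1, N4=1 → 1 — eliminated
  N3 stuck-at-0: N0=0, N1=0, N2=1, N3=0 [stuck-at-0], N4=0 → 0 — matches
Only N3 stuck-at-0 reproduces the observed 0.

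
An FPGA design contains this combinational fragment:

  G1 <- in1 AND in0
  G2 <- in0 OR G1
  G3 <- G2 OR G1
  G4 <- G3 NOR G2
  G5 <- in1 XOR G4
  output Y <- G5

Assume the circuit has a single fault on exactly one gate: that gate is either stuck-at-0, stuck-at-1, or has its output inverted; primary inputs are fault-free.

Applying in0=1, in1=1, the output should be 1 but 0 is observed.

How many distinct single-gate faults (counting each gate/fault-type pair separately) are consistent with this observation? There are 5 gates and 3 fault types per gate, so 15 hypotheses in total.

Fault-free: G1=1, G2=1, G3=1, G4=0, G5=1 → 1. Observed 0.
  G1: none of the 3 fault types match ✗
  G2: none of the 3 fault types match ✗
  G3: none of the 3 fault types match ✗
  G4: stuck-at-1, inverted output ✓; others ✗
  G5: stuck-at-0, inverted output ✓; others ✗
Consistent faults: {G4 stuck-at-1, G4 inverted output, G5 stuck-at-0, G5 inverted output} — 4 in all.

4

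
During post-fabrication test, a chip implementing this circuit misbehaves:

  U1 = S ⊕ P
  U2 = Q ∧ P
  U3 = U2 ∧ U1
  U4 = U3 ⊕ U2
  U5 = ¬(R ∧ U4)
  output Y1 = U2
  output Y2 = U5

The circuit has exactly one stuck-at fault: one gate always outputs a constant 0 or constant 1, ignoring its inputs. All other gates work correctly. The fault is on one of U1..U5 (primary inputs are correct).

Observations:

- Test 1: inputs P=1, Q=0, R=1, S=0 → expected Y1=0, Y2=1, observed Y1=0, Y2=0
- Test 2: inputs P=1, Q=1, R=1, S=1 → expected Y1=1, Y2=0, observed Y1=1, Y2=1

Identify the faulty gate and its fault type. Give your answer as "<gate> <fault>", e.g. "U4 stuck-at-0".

Fault-free values for test 1 (P=1, Q=0, R=1, S=0): U1=1, U2=0, U3=0, U4=0, U5=1, giving Y1=0, Y2=1. Observed Y1=0, Y2=0.
Test 1: faults giving observed Y1=0, Y2=0 are {U3 stuck-at-1, U4 stuck-at-1, U5 stuck-at-0}.
Test 2 (P=1, Q=1, R=1, S=1): fault-free U1=0, U2=1, U3=0, U4=1, U5=0 → Y1=1, Y2=0; observed Y1=1, Y2=1. Eliminates U4 stuck-at-1, U5 stuck-at-0.
Only U3 stuck-at-1 is consistent with every test.

U3 stuck-at-1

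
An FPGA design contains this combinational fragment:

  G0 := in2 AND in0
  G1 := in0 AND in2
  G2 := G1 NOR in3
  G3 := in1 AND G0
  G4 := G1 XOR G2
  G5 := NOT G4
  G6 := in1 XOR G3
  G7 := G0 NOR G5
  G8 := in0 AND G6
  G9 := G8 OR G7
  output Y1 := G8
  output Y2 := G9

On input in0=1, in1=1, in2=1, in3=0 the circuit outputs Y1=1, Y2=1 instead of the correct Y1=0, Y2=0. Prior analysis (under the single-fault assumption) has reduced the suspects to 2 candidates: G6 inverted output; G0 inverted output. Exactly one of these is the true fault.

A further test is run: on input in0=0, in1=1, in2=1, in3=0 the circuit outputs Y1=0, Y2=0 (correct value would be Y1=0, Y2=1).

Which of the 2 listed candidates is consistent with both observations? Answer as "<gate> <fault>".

G0 inverted output

Evaluate each candidate on input in0=0, in1=1, in2=1, in3=0:
  G6 inverted output: G0=0, G1=0, G2=1, G3=0, G4=1, G5=0, G6=0 [inverted output], G7=1, G8=0, G9=1 → Y1=0, Y2=1 — eliminated
  G0 inverted output: G0=1 [inverted output], G1=0, G2=1, G3=1, G4=1, G5=0, G6=0, G7=0, G8=0, G9=0 → Y1=0, Y2=0 — matches
Only G0 inverted output reproduces the observed Y1=0, Y2=0.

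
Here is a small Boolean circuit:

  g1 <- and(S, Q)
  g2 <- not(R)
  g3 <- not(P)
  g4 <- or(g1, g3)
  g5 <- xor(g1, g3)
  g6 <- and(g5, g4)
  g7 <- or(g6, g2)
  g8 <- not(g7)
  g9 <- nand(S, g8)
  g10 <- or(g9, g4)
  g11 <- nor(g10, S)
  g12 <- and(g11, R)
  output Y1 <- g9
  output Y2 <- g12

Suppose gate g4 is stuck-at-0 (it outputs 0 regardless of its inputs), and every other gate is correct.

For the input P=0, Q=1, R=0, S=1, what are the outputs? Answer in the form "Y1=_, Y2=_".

Propagate with g4 forced: g1=1, g2=1, g3=1, g4=0 [stuck-at-0], g5=0, g6=0, g7=1, g8=0, g9=1, g10=1, g11=0, g12=0.
So the outputs are Y1=1, Y2=0. (Same as the fault-free value — the fault is masked on this input.)

Y1=1, Y2=0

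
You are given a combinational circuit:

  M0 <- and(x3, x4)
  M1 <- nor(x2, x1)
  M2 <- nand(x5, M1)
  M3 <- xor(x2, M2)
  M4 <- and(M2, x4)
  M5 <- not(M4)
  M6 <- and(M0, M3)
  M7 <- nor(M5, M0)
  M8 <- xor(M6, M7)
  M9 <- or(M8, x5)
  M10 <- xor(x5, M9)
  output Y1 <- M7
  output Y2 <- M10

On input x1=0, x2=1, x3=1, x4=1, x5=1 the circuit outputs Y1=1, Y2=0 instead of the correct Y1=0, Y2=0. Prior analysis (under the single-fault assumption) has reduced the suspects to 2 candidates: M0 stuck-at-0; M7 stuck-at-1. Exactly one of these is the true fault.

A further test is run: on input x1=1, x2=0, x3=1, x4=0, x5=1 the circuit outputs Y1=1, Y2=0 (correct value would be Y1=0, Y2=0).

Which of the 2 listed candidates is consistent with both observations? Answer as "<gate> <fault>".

M7 stuck-at-1

Evaluate each candidate on input x1=1, x2=0, x3=1, x4=0, x5=1:
  M0 stuck-at-0: M0=0 [stuck-at-0], M1=0, M2=1, M3=1, M4=0, M5=1, M6=0, M7=0, M8=0, M9=1, M10=0 → Y1=0, Y2=0 — eliminated
  M7 stuck-at-1: M0=0, M1=0, M2=1, M3=1, M4=0, M5=1, M6=0, M7=1 [stuck-at-1], M8=1, M9=1, M10=0 → Y1=1, Y2=0 — matches
Only M7 stuck-at-1 reproduces the observed Y1=1, Y2=0.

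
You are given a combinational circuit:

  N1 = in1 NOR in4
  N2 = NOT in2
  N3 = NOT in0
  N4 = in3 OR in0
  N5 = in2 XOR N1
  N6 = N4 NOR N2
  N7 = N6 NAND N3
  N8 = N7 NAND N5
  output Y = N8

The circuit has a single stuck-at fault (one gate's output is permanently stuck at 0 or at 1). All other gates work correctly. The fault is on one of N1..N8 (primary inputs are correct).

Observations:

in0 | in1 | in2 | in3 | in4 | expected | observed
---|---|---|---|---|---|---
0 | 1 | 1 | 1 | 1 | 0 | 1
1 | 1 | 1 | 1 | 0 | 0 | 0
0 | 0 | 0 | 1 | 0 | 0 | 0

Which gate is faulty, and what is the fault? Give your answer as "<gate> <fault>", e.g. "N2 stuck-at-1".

N4 stuck-at-0

Fault-free values for test 1 (in0=0, in1=1, in2=1, in3=1, in4=1): N1=0, N2=0, N3=1, N4=1, N5=1, N6=0, N7=1, N8=0, giving Y=0. Observed 1.
Test 1: faults giving observed 1 are {N1 stuck-at-1, N4 stuck-at-0, N5 stuck-at-0, N6 stuck-at-1, N7 stuck-at-0, N8 stuck-at-1}.
Test 2 (in0=1, in1=1, in2=1, in3=1, in4=0): fault-free N1=0, N2=0, N3=0, N4=1, N5=1, N6=0, N7=1, N8=0 → 0; observed 0. Eliminates N1 stuck-at-1, N5 stuck-at-0, N7 stuck-at-0, N8 stuck-at-1.
Test 3 (in0=0, in1=0, in2=0, in3=1, in4=0): fault-free N1=1, N2=1, N3=1, N4=1, N5=1, N6=0, N7=1, N8=0 → 0; observed 0. Eliminates N6 stuck-at-1.
Only N4 stuck-at-0 is consistent with every test.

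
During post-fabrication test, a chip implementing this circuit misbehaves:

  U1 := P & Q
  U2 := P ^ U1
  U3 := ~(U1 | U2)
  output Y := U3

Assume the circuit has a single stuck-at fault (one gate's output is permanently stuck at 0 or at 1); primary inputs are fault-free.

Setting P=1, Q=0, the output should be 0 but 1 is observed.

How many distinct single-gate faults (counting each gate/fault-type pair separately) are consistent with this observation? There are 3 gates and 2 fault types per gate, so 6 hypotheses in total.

Fault-free: U1=0, U2=1, U3=0 → 0. Observed 1.
  U1 stuck-at-0: output 0 ✗
  U1 stuck-at-1: output 0 ✗
  U2 stuck-at-0: output 1 ✓
  U2 stuck-at-1: output 0 ✗
  U3 stuck-at-0: output 0 ✗
  U3 stuck-at-1: output 1 ✓
Consistent faults: {U2 stuck-at-0, U3 stuck-at-1} — 2 in all.

2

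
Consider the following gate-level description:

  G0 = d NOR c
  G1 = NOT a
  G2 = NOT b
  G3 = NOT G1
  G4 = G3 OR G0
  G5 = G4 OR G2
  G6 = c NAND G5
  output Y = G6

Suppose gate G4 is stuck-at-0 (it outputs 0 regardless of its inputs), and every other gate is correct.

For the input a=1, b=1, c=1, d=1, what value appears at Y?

1

Propagate with G4 forced: G0=0, G1=0, G2=0, G3=1, G4=0 [stuck-at-0], G5=0, G6=1.
So Y = 1. (Without the fault it would be 0.)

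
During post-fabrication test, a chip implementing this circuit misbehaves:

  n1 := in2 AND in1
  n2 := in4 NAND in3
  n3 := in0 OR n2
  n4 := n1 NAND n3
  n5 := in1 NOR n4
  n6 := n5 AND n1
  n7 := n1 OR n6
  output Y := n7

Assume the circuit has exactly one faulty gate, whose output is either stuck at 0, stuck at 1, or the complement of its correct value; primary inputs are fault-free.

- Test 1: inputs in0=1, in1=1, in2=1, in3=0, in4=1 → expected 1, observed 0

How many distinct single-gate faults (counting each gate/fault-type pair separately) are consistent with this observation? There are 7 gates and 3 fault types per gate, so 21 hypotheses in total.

4

Fault-free: n1=1, n2=1, n3=1, n4=0, n5=0, n6=0, n7=1 → 1. Observed 0.
  n1: stuck-at-0, inverted output ✓; others ✗
  n2: none of the 3 fault types match ✗
  n3: none of the 3 fault types match ✗
  n4: none of the 3 fault types match ✗
  n5: none of the 3 fault types match ✗
  n6: none of the 3 fault types match ✗
  n7: stuck-at-0, inverted output ✓; others ✗
Consistent faults: {n1 stuck-at-0, n1 inverted output, n7 stuck-at-0, n7 inverted output} — 4 in all.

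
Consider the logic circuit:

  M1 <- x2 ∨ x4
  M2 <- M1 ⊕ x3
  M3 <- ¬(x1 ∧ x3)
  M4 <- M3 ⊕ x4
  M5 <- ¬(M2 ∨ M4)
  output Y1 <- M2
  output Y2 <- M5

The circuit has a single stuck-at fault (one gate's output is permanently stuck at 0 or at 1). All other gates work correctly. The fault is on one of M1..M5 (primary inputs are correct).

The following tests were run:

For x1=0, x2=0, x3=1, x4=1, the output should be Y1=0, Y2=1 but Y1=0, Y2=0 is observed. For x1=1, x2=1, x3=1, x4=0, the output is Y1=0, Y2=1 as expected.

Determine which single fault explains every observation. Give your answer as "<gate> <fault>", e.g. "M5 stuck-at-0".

M3 stuck-at-0

Fault-free values for test 1 (x1=0, x2=0, x3=1, x4=1): M1=1, M2=0, M3=1, M4=0, M5=1, giving Y1=0, Y2=1. Observed Y1=0, Y2=0.
Test 1: faults giving observed Y1=0, Y2=0 are {M3 stuck-at-0, M4 stuck-at-1, M5 stuck-at-0}.
Test 2 (x1=1, x2=1, x3=1, x4=0): fault-free M1=1, M2=0, M3=0, M4=0, M5=1 → Y1=0, Y2=1; observed Y1=0, Y2=1. Eliminates M4 stuck-at-1, M5 stuck-at-0.
Only M3 stuck-at-0 is consistent with every test.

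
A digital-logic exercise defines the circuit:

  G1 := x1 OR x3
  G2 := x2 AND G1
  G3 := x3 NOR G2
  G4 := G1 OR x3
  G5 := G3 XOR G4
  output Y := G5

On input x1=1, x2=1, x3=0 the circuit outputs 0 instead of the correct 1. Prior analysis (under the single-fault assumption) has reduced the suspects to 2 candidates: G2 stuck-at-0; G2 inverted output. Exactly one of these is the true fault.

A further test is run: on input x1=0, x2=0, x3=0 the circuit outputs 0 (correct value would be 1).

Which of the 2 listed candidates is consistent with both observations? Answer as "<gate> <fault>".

G2 inverted output

Evaluate each candidate on input x1=0, x2=0, x3=0:
  G2 stuck-at-0: G1=0, G2=0 [stuck-at-0], G3=1, G4=0, G5=1 → 1 — eliminated
  G2 inverted output: G1=0, G2=1 [inverted output], G3=0, G4=0, G5=0 → 0 — matches
Only G2 inverted output reproduces the observed 0.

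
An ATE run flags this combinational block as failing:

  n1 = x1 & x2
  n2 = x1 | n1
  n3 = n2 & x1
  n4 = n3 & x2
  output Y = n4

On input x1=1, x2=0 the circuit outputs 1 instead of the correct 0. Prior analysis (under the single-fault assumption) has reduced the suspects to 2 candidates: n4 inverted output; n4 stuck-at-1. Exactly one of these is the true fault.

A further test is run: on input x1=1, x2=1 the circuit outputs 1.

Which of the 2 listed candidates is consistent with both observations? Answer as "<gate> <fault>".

n4 stuck-at-1

Evaluate each candidate on input x1=1, x2=1:
  n4 inverted output: n1=1, n2=1, n3=1, n4=0 [inverted output] → 0 — eliminated
  n4 stuck-at-1: n1=1, n2=1, n3=1, n4=1 [stuck-at-1] → 1 — matches
Only n4 stuck-at-1 reproduces the observed 1.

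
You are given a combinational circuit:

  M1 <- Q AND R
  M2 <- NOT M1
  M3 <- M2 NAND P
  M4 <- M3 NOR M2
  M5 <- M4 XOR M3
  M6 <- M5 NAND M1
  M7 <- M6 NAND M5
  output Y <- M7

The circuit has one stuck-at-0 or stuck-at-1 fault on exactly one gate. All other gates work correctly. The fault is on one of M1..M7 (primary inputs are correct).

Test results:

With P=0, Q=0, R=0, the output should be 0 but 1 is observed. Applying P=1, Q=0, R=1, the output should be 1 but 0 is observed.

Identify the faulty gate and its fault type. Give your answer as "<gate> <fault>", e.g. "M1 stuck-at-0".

M4 stuck-at-1

Fault-free values for test 1 (P=0, Q=0, R=0): M1=0, M2=1, M3=1, M4=0, M5=1, M6=1, M7=0, giving Y=0. Observed 1.
Test 1: faults giving observed 1 are {M1 stuck-at-1, M3 stuck-at-0, M4 stuck-at-1, M5 stuck-at-0, M6 stuck-at-0, M7 stuck-at-1}.
Test 2 (P=1, Q=0, R=1): fault-free M1=0, M2=1, M3=0, M4=0, M5=0, M6=1, M7=1 → 1; observed 0. Eliminates M1 stuck-at-1, M3 stuck-at-0, M5 stuck-at-0, M6 stuck-at-0, M7 stuck-at-1.
Only M4 stuck-at-1 is consistent with every test.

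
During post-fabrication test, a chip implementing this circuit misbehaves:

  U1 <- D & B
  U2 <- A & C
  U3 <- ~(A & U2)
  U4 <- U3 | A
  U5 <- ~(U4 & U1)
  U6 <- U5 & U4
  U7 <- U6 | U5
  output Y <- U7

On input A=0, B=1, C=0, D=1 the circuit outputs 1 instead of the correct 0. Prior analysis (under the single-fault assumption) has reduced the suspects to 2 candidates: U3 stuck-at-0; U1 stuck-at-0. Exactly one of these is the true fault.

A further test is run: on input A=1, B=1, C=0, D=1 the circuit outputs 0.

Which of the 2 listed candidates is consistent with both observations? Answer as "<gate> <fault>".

Evaluate each candidate on input A=1, B=1, C=0, D=1:
  U3 stuck-at-0: U1=1, U2=0, U3=0 [stuck-at-0], U4=1, U5=0, U6=0, U7=0 → 0 — matches
  U1 stuck-at-0: U1=0 [stuck-at-0], U2=0, U3=1, U4=1, U5=1, U6=1, U7=1 → 1 — eliminated
Only U3 stuck-at-0 reproduces the observed 0.

U3 stuck-at-0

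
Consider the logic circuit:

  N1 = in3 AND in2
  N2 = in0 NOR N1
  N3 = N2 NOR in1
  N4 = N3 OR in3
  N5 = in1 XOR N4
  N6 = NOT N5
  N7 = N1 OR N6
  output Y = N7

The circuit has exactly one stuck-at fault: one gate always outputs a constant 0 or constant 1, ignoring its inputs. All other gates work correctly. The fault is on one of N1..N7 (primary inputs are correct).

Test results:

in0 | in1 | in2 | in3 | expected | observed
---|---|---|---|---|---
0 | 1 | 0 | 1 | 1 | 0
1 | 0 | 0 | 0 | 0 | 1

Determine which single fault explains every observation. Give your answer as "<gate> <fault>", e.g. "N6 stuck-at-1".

N4 stuck-at-0

Fault-free values for test 1 (in0=0, in1=1, in2=0, in3=1): N1=0, N2=1, N3=0, N4=1, N5=0, N6=1, N7=1, giving Y=1. Observed 0.
Test 1: faults giving observed 0 are {N4 stuck-at-0, N5 stuck-at-1, N6 stuck-at-0, N7 stuck-at-0}.
Test 2 (in0=1, in1=0, in2=0, in3=0): fault-free N1=0, N2=0, N3=1, N4=1, N5=1, N6=0, N7=0 → 0; observed 1. Eliminates N5 stuck-at-1, N6 stuck-at-0, N7 stuck-at-0.
Only N4 stuck-at-0 is consistent with every test.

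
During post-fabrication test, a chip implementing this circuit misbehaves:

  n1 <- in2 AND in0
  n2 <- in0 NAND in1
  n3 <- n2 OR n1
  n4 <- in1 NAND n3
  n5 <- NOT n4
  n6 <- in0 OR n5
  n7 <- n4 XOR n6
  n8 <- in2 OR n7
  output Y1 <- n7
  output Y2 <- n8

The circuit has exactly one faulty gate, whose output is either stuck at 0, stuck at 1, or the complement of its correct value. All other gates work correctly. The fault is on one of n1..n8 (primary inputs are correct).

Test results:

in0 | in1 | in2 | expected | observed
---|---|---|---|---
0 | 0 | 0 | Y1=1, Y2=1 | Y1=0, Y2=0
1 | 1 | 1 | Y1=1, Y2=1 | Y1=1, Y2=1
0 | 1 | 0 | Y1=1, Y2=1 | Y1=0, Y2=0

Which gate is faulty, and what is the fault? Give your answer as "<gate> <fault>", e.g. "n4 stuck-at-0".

n5 inverted output

Fault-free values for test 1 (in0=0, in1=0, in2=0): n1=0, n2=1, n3=1, n4=1, n5=0, n6=0, n7=1, n8=1, giving Y1=1, Y2=1. Observed Y1=0, Y2=0.
Test 1: faults giving observed Y1=0, Y2=0 are {n5 stuck-at-1, n5 inverted output, n6 stuck-at-1, n6 inverted output, n7 stuck-at-0, n7 inverted output}.
Test 2 (in0=1, in1=1, in2=1): fault-free n1=1, n2=0, n3=1, n4=0, n5=1, n6=1, n7=1, n8=1 → Y1=1, Y2=1; observed Y1=1, Y2=1. Eliminates n6 inverted output, n7 stuck-at-0, n7 inverted output.
Test 3 (in0=0, in1=1, in2=0): fault-free n1=0, n2=1, n3=1, n4=0, n5=1, n6=1, n7=1, n8=1 → Y1=1, Y2=1; observed Y1=0, Y2=0. Eliminates n5 stuck-at-1, n6 stuck-at-1.
Only n5 inverted output is consistent with every test.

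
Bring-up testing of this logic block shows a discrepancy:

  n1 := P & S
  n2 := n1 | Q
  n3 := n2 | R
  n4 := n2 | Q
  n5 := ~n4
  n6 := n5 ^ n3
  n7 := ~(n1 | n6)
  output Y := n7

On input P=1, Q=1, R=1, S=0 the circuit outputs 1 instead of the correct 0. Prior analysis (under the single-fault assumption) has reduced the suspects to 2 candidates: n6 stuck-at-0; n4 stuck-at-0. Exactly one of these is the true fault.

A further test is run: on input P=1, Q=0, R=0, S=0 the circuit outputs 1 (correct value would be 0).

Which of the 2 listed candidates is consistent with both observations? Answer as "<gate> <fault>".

n6 stuck-at-0

Evaluate each candidate on input P=1, Q=0, R=0, S=0:
  n6 stuck-at-0: n1=0, n2=0, n3=0, n4=0, n5=1, n6=0 [stuck-at-0], n7=1 → 1 — matches
  n4 stuck-at-0: n1=0, n2=0, n3=0, n4=0 [stuck-at-0], n5=1, n6=1, n7=0 → 0 — eliminated
Only n6 stuck-at-0 reproduces the observed 1.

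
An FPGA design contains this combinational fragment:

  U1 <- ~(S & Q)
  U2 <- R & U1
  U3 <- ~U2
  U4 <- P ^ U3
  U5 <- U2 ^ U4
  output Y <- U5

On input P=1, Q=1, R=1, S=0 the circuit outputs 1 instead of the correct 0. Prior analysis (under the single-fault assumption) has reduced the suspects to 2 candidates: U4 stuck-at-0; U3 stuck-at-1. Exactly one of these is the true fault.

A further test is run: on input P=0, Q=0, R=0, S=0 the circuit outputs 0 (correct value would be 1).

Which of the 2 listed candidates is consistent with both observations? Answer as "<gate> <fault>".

U4 stuck-at-0

Evaluate each candidate on input P=0, Q=0, R=0, S=0:
  U4 stuck-at-0: U1=1, U2=0, U3=1, U4=0 [stuck-at-0], U5=0 → 0 — matches
  U3 stuck-at-1: U1=1, U2=0, U3=1 [stuck-at-1], U4=1, U5=1 → 1 — eliminated
Only U4 stuck-at-0 reproduces the observed 0.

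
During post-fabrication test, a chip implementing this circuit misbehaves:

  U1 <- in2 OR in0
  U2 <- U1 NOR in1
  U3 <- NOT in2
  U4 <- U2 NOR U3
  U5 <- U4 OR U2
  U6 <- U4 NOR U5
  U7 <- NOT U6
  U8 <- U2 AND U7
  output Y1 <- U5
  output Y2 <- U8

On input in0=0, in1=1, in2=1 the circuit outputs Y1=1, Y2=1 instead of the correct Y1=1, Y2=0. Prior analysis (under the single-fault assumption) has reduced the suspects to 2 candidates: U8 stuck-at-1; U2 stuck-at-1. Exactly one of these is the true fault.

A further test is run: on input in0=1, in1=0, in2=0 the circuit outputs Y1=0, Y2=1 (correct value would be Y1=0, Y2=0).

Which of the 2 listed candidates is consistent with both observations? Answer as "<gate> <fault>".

Evaluate each candidate on input in0=1, in1=0, in2=0:
  U8 stuck-at-1: U1=1, U2=0, U3=1, U4=0, U5=0, U6=1, U7=0, U8=1 [stuck-at-1] → Y1=0, Y2=1 — matches
  U2 stuck-at-1: U1=1, U2=1 [stuck-at-1], U3=1, U4=0, U5=1, U6=0, U7=1, U8=1 → Y1=1, Y2=1 — eliminated
Only U8 stuck-at-1 reproduces the observed Y1=0, Y2=1.

U8 stuck-at-1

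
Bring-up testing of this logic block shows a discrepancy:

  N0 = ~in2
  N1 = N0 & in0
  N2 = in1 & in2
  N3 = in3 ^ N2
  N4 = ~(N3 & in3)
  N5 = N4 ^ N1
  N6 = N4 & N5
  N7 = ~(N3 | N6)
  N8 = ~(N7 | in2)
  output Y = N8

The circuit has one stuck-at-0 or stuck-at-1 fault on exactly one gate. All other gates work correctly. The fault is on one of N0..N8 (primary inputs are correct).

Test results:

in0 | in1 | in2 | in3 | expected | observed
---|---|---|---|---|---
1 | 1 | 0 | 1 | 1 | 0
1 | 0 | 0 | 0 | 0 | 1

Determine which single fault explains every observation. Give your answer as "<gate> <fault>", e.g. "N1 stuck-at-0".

Fault-free values for test 1 (in0=1, in1=1, in2=0, in3=1): N0=1, N1=1, N2=0, N3=1, N4=0, N5=1, N6=0, N7=0, N8=1, giving Y=1. Observed 0.
Test 1: faults giving observed 0 are {N2 stuck-at-1, N3 stuck-at-0, N7 stuck-at-1, N8 stuck-at-0}.
Test 2 (in0=1, in1=0, in2=0, in3=0): fault-free N0=1, N1=1, N2=0, N3=0, N4=1, N5=0, N6=0, N7=1, N8=0 → 0; observed 1. Eliminates N3 stuck-at-0, N7 stuck-at-1, N8 stuck-at-0.
Only N2 stuck-at-1 is consistent with every test.

N2 stuck-at-1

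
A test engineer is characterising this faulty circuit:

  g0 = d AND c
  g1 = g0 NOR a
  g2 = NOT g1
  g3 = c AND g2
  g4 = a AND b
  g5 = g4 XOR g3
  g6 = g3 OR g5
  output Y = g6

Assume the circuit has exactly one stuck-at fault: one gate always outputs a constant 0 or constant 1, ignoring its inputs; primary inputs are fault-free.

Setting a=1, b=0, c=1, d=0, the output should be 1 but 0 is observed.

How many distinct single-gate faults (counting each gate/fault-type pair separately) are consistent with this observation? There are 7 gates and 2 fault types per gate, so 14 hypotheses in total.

Fault-free: g0=0, g1=0, g2=1, g3=1, g4=0, g5=1, g6=1 → 1. Observed 0.
  g0 stuck-at-0: output 1 ✗
  g0 stuck-at-1: output 1 ✗
  g1 stuck-at-0: output 1 ✗
  g1 stuck-at-1: output 0 ✓
  g2 stuck-at-0: output 0 ✓
  g2 stuck-at-1: output 1 ✗
  g3 stuck-at-0: output 0 ✓
  g3 stuck-at-1: output 1 ✗
  g4 stuck-at-0: output 1 ✗
  g4 stuck-at-1: output 1 ✗
  g5 stuck-at-0: output 1 ✗
  g5 stuck-at-1: output 1 ✗
  g6 stuck-at-0: output 0 ✓
  g6 stuck-at-1: output 1 ✗
Consistent faults: {g1 stuck-at-1, g2 stuck-at-0, g3 stuck-at-0, g6 stuck-at-0} — 4 in all.

4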